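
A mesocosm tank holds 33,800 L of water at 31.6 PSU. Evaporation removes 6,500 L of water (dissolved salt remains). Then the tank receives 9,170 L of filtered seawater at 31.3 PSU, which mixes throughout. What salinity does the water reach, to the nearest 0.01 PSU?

After evaporation: salt = 33,800×31.6 = 1,068,080; volume = 33,800 − 6,500 = 27,300 L
After mixing: salt = 1,068,080 + 9,170×31.3 = 1,355,101; volume = 27,300 + 9,170 = 36,470 L
S = 1,355,101 / 36,470 = 37.1566 PSU

37.16 PSU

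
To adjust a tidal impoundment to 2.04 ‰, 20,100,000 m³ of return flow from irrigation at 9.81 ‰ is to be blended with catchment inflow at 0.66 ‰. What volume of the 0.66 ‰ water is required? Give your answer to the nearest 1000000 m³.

Salt balance: 20,100,000×9.81 + V×0.66 = (20,100,000+V)×2.04
197,181,000 + 0.66V = 41,004,000 + 2.04V
156,177,000 = 1.38V
V = 113,171,739.13 m³

113000000 m³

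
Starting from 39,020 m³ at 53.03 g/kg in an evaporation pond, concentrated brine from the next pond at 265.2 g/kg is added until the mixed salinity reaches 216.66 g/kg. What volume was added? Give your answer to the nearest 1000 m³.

132000 m³

Salt balance: 39,020×53.03 + V×265.2 = (39,020+V)×216.66
2,069,230.6 + 265.2V = 8,454,073.2 + 216.66V
6,384,842.6 = 48.54V
V = 131,537.75 m³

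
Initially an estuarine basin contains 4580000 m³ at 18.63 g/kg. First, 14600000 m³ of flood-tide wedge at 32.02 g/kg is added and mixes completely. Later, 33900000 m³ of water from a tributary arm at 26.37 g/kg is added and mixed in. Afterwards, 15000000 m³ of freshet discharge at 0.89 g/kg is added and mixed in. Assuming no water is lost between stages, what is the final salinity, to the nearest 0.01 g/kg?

21.45 g/kg

Total salt / total volume:
Initial salt = 4,580,000×18.63 = 85,325,400
After stage 1: salt = 85,325,400 + 14,600,000×32.02 = 552,817,400; volume = 19,180,000 m³; S = 28.823 g/kg
After stage 2: salt = 552,817,400 + 33,900,000×26.37 = 1,446,760,400; volume = 53,080,000 m³; S = 27.256 g/kg
After stage 3: salt = 1,446,760,400 + 15,000,000×0.89 = 1,460,110,400; volume = 68,080,000 m³
S = 1,460,110,400 / 68,080,000 = 21.447 g/kg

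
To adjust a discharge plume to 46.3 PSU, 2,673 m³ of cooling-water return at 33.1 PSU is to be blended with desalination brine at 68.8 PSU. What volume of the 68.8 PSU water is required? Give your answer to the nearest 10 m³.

Salt balance: 2,673×33.1 + V×68.8 = (2,673+V)×46.3
88,476.3 + 68.8V = 123,759.9 + 46.3V
35,283.6 = 22.5V
V = 1,568.16 m³

1570 m³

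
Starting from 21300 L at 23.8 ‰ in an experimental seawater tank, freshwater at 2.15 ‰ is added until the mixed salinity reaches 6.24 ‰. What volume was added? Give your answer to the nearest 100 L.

91400 L

Salt balance: 21,300×23.8 + V×2.15 = (21,300+V)×6.24
506,940 + 2.15V = 132,912 + 6.24V
374,028 = 4.09V
V = 91,449.39 L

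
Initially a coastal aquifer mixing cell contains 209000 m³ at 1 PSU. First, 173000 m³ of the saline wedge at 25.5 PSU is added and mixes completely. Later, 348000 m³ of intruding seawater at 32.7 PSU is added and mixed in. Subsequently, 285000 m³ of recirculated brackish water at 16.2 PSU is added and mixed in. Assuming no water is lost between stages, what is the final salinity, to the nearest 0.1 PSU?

Total salt / total volume:
Initial salt = 209,000×1 = 209,000
After stage 1: salt = 209,000 + 173,000×25.5 = 4,620,500; volume = 382,000 m³; S = 12.096 PSU
After stage 2: salt = 4,620,500 + 348,000×32.7 = 16,000,100; volume = 730,000 m³; S = 21.918 PSU
After stage 3: salt = 16,000,100 + 285,000×16.2 = 20,617,100; volume = 1,015,000 m³
S = 20,617,100 / 1,015,000 = 20.3124 PSU

20.3 PSU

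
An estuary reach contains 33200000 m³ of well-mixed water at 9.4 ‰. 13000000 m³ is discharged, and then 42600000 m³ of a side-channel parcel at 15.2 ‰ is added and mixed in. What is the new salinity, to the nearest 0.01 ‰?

13.33 ‰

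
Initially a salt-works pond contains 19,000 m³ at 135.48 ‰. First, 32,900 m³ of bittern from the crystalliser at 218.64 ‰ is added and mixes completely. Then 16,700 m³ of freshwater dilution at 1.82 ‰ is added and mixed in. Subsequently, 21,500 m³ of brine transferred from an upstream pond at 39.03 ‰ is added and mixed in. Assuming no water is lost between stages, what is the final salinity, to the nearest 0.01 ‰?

118.06 ‰

By conservation of dissolved salt,
Initial salt = 19,000×135.48 = 2,574,120
After stage 1: salt = 2,574,120 + 32,900×218.64 = 9,767,376; volume = 51,900 m³; S = 188.196 ‰
After stage 2: salt = 9,767,376 + 16,700×1.82 = 9,797,770; volume = 68,600 m³; S = 142.825 ‰
After stage 3: salt = 9,797,770 + 21,500×39.03 = 10,636,915; volume = 90,100 m³
S = 10,636,915 / 90,100 = 118.0568 ‰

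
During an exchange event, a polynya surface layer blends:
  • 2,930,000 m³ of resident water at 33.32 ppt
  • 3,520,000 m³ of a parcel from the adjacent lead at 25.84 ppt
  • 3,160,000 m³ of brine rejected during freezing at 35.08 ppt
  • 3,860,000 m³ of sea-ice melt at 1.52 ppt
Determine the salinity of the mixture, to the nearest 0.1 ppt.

22.7 ppt

Weighted by volume,
salt = 2,930,000×33.32 + 3,520,000×25.84 + 3,160,000×35.08 + 3,860,000×1.52 = 97,627,600 + 90,956,800 + 110,852,800 + 5,867,200 = 305,304,400
volume = 2,930,000 + 3,520,000 + 3,160,000 + 3,860,000 = 13,470,000 m³
S = 305,304,400 / 13,470,000 = 22.666 ppt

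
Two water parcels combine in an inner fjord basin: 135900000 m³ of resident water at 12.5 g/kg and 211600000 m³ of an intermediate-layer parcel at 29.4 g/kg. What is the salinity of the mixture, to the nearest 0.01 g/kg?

Weighted by volume,
salt = 135,900,000×12.5 + 211,600,000×29.4 = 1,698,750,000 + 6,221,040,000 = 7,919,790,000
volume = 135,900,000 + 211,600,000 = 347,500,000 m³
S = 7,919,790,000 / 347,500,000 = 22.7908 g/kg

22.79 g/kg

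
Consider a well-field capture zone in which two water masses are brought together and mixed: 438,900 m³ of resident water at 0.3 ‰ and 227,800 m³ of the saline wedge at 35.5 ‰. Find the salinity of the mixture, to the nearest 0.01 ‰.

12.33 ‰

By conservation of dissolved salt,
salt = 438,900×0.3 + 227,800×35.5 = 131,670 + 8,086,900 = 8,218,570
volume = 438,900 + 227,800 = 666,700 m³
S = 8,218,570 / 666,700 = 12.3272 ‰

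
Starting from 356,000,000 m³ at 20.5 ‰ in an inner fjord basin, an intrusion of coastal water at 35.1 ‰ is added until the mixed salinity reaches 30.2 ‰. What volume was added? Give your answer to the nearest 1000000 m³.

Salt balance: 356,000,000×20.5 + V×35.1 = (356,000,000+V)×30.2
7,298,000,000 + 35.1V = 10,751,200,000 + 30.2V
3,453,200,000 = 4.9V
V = 704,734,693.88 m³

705000000 m³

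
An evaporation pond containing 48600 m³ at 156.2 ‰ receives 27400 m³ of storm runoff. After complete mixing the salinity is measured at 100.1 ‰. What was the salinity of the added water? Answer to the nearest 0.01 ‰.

0.59 ‰

Salt balance: 48,600×156.2 + 27,400×S = 76,000×100.1
7,591,320 + 27,400·S = 7,607,600
S = (7,607,600 − 7,591,320) / 27,400 = 0.5942 ‰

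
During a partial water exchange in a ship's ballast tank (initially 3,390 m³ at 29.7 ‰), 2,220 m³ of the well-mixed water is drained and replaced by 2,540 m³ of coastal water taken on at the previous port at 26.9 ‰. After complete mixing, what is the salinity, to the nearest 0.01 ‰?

27.78 ‰

Remaining after removal: 1,170 m³ at 29.7 ‰ (salt = 34,749)
After addition: salt = 34,749 + 2,540×26.9 = 103,075; volume = 3,710 m³
S = 103,075 / 3,710 = 27.783 ‰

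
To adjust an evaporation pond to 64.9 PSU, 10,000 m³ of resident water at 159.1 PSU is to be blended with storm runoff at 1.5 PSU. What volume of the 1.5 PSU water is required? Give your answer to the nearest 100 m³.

14900 m³

Salt balance: 10,000×159.1 + V×1.5 = (10,000+V)×64.9
1,591,000 + 1.5V = 649,000 + 64.9V
942,000 = 63.4V
V = 14,858.04 m³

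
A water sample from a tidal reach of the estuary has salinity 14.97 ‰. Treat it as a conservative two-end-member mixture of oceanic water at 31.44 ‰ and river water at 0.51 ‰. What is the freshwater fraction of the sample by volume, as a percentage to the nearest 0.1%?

Let f be the freshwater fraction. Salt balance per unit volume:
f×0.51 + (1−f)×31.44 = 14.97
f = (31.44 − 14.97) / (31.44 − 0.51) = 16.47/30.93 = 0.5325

53.2%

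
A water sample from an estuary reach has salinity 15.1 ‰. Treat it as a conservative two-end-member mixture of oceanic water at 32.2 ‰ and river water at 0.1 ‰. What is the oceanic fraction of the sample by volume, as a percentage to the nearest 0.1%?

Let g be the oceanic fraction. Salt balance per unit volume:
g×32.2 + (1−g)×0.1 = 15.1
g = (15.1 − 0.1) / (32.2 − 0.1) = 15/32.1 = 0.4673

46.7%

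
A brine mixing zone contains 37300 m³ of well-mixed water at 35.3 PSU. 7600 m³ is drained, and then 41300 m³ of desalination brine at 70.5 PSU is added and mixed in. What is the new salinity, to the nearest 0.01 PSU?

Remaining after removal: 29,700 m³ at 35.3 PSU (salt = 1,048,410)
After addition: salt = 1,048,410 + 41,300×70.5 = 3,960,060; volume = 71,000 m³
S = 3,960,060 / 71,000 = 55.7755 PSU

55.78 PSU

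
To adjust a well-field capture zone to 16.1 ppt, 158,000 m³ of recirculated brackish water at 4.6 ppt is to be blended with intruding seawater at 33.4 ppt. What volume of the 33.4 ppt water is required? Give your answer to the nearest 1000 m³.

Salt balance: 158,000×4.6 + V×33.4 = (158,000+V)×16.1
726,800 + 33.4V = 2,543,800 + 16.1V
1,817,000 = 17.3V
V = 105,028.9 m³

105000 m³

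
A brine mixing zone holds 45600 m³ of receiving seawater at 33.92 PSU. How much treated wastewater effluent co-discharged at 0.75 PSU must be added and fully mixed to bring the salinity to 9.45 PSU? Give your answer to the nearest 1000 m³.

128000 m³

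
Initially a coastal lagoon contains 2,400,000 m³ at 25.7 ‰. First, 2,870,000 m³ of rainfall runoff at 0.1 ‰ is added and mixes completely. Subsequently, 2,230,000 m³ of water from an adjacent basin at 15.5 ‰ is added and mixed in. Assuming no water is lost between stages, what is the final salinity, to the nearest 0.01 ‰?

12.87 ‰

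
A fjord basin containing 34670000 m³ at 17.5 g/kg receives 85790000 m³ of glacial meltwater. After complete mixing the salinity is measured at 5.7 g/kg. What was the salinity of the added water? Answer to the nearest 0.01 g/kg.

Salt balance: 34,670,000×17.5 + 85,790,000×S = 120,460,000×5.7
606,725,000 + 85,790,000·S = 686,622,000
S = (686,622,000 − 606,725,000) / 85,790,000 = 0.9313 g/kg

0.93 g/kg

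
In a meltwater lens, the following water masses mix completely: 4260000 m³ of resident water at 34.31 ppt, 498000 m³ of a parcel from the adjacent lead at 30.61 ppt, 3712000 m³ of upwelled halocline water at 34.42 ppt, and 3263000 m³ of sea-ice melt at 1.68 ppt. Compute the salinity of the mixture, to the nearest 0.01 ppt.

Conserving salt mass:
salt = 4,260,000×34.31 + 498,000×30.61 + 3,712,000×34.42 + 3,263,000×1.68 = 146,160,600 + 15,243,780 + 127,767,040 + 5,481,840 = 294,653,260
volume = 4,260,000 + 498,000 + 3,712,000 + 3,263,000 = 11,733,000 m³
S = 294,653,260 / 11,733,000 = 25.1132 ppt

25.11 ppt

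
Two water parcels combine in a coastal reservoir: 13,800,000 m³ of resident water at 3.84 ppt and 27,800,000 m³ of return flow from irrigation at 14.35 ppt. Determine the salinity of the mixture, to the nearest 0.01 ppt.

Total salt / total volume:
salt = 13,800,000×3.84 + 27,800,000×14.35 = 52,992,000 + 398,930,000 = 451,922,000
volume = 13,800,000 + 27,800,000 = 41,600,000 m³
S = 451,922,000 / 41,600,000 = 10.8635 ppt

10.86 ppt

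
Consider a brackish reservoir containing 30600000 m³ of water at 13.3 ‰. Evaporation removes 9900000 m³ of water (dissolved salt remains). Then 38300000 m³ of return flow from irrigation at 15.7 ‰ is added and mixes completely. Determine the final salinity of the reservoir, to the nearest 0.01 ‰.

17.09 ‰

After evaporation: salt = 30,600,000×13.3 = 406,980,000; volume = 30,600,000 − 9,900,000 = 20,700,000 m³
After mixing: salt = 406,980,000 + 38,300,000×15.7 = 1,008,290,000; volume = 20,700,000 + 38,300,000 = 59,000,000 m³
S = 1,008,290,000 / 59,000,000 = 17.0897 ‰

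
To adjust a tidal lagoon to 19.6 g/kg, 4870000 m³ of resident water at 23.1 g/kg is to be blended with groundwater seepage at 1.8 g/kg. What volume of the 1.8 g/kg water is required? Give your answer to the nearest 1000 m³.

Salt balance: 4,870,000×23.1 + V×1.8 = (4,870,000+V)×19.6
112,497,000 + 1.8V = 95,452,000 + 19.6V
17,045,000 = 17.8V
V = 957,584.27 m³

958000 m³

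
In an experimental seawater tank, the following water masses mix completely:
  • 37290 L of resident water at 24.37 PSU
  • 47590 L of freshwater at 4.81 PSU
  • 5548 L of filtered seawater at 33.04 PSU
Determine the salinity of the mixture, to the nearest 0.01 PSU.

14.61 PSU

Salt balance:
salt = 37,290×24.37 + 47,590×4.81 + 5,548×33.04 = 908,757.3 + 228,907.9 + 183,305.92 = 1,320,971.12
volume = 37,290 + 47,590 + 5,548 = 90,428 L
S = 1,320,971.12 / 90,428 = 14.608 PSU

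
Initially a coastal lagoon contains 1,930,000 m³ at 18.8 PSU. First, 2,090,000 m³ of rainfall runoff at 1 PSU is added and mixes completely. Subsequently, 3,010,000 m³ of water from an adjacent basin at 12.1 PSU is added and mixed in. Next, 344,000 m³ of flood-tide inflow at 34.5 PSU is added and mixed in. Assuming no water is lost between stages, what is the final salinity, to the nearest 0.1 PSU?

11.8 PSU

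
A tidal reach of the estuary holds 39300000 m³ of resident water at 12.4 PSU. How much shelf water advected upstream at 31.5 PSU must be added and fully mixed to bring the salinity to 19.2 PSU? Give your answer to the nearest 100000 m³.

21700000 m³

Salt balance: 39,300,000×12.4 + V×31.5 = (39,300,000+V)×19.2
487,320,000 + 31.5V = 754,560,000 + 19.2V
267,240,000 = 12.3V
V = 21,726,829.27 m³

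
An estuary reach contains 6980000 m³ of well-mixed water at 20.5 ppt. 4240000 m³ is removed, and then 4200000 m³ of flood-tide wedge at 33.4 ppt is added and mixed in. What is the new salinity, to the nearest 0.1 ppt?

28.3 ppt

Remaining after removal: 2,740,000 m³ at 20.5 ppt (salt = 56,170,000)
After addition: salt = 56,170,000 + 4,200,000×33.4 = 196,450,000; volume = 6,940,000 m³
S = 196,450,000 / 6,940,000 = 28.3069 ppt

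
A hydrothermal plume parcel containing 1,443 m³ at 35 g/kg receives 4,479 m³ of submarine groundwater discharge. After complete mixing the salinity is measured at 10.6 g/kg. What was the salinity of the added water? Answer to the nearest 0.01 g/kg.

2.74 g/kg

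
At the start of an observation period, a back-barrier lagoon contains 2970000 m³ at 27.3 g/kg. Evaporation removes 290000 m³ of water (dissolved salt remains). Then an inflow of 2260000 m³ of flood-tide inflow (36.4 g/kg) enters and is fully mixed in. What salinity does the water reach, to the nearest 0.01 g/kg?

33.07 g/kg

After evaporation: salt = 2,970,000×27.3 = 81,081,000; volume = 2,970,000 − 290,000 = 2,680,000 m³
After mixing: salt = 81,081,000 + 2,260,000×36.4 = 163,345,000; volume = 2,680,000 + 2,260,000 = 4,940,000 m³
S = 163,345,000 / 4,940,000 = 33.0658 g/kg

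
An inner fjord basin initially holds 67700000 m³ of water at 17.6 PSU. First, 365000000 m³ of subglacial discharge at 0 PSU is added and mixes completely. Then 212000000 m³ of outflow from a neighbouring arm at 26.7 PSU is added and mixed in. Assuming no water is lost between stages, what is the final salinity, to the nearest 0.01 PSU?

Mass of salt is conserved:
Initial salt = 67,700,000×17.6 = 1,191,520,000
After stage 1: salt = 1,191,520,000 + 365,000,000×0 = 1,191,520,000; volume = 432,700,000 m³; S = 2.754 PSU
After stage 2: salt = 1,191,520,000 + 212,000,000×26.7 = 6,851,920,000; volume = 644,700,000 m³
S = 6,851,920,000 / 644,700,000 = 10.6281 PSU

10.63 PSU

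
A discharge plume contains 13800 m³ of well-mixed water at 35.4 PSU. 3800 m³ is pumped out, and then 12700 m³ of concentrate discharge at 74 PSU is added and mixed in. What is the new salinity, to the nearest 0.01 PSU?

Remaining after removal: 10,000 m³ at 35.4 PSU (salt = 354,000)
After addition: salt = 354,000 + 12,700×74 = 1,293,800; volume = 22,700 m³
S = 1,293,800 / 22,700 = 56.9956 PSU

57.00 PSU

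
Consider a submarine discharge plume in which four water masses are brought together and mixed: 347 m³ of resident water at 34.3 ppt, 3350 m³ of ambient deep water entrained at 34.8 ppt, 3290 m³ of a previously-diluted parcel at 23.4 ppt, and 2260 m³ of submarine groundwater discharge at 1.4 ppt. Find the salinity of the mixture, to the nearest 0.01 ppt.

Conserving salt mass:
salt = 347×34.3 + 3,350×34.8 + 3,290×23.4 + 2,260×1.4 = 11,902.1 + 116,580 + 76,986 + 3,164 = 208,632.1
volume = 347 + 3,350 + 3,290 + 2,260 = 9,247 m³
S = 208,632.1 / 9,247 = 22.5621 ppt

22.56 ppt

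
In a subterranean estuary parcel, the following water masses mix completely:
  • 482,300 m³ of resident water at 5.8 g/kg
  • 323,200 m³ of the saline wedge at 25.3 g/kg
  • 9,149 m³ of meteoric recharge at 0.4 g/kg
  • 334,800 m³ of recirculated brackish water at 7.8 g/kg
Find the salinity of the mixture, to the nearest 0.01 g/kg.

11.82 g/kg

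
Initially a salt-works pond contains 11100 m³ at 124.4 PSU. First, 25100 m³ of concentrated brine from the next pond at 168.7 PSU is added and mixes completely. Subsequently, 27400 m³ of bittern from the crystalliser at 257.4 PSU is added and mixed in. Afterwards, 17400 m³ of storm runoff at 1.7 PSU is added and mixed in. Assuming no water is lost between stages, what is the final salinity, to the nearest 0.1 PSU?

Mass of salt is conserved:
Initial salt = 11,100×124.4 = 1,380,840
After stage 1: salt = 1,380,840 + 25,100×168.7 = 5,615,210; volume = 36,200 m³; S = 155.116 PSU
After stage 2: salt = 5,615,210 + 27,400×257.4 = 12,667,970; volume = 63,600 m³; S = 199.182 PSU
After stage 3: salt = 12,667,970 + 17,400×1.7 = 12,697,550; volume = 81,000 m³
S = 12,697,550 / 81,000 = 156.7599 PSU

156.8 PSU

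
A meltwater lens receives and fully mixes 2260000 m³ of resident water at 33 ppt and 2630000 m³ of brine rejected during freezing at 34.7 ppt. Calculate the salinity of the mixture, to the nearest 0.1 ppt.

33.9 ppt

Mass of salt is conserved:
salt = 2,260,000×33 + 2,630,000×34.7 = 74,580,000 + 91,261,000 = 165,841,000
volume = 2,260,000 + 2,630,000 = 4,890,000 m³
S = 165,841,000 / 4,890,000 = 33.914 ppt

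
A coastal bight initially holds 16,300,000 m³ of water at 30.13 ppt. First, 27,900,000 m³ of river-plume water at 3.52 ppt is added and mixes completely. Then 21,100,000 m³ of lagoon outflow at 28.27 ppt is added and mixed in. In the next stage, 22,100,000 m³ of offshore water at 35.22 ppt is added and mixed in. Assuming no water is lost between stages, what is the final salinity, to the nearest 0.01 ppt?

Total salt / total volume:
Initial salt = 16,300,000×30.13 = 491,119,000
After stage 1: salt = 491,119,000 + 27,900,000×3.52 = 589,327,000; volume = 44,200,000 m³; S = 13.333 ppt
After stage 2: salt = 589,327,000 + 21,100,000×28.27 = 1,185,824,000; volume = 65,300,000 m³; S = 18.16 ppt
After stage 3: salt = 1,185,824,000 + 22,100,000×35.22 = 1,964,186,000; volume = 87,400,000 m³
S = 1,964,186,000 / 87,400,000 = 22.4735 ppt

22.47 ppt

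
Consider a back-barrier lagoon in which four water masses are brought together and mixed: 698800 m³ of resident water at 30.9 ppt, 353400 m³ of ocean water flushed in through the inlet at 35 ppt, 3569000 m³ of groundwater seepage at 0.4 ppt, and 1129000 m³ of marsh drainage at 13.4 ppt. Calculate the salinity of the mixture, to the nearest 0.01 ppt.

8.79 ppt

Total salt / total volume:
salt = 698,800×30.9 + 353,400×35 + 3,569,000×0.4 + 1,129,000×13.4 = 21,592,920 + 12,369,000 + 1,427,600 + 15,128,600 = 50,518,120
volume = 698,800 + 353,400 + 3,569,000 + 1,129,000 = 5,750,200 m³
S = 50,518,120 / 5,750,200 = 8.7855 ppt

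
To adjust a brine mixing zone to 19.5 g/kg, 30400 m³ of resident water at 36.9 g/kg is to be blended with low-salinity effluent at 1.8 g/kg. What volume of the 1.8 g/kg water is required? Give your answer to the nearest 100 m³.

Salt balance: 30,400×36.9 + V×1.8 = (30,400+V)×19.5
1,121,760 + 1.8V = 592,800 + 19.5V
528,960 = 17.7V
V = 29,884.75 m³

29900 m³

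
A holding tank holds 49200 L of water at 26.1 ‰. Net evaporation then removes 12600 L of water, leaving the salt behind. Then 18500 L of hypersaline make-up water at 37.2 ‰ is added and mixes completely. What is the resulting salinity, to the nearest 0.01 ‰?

35.80 ‰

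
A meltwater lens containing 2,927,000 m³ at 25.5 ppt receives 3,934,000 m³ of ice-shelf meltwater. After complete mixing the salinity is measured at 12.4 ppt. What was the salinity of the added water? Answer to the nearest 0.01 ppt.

2.65 ppt

Salt balance: 2,927,000×25.5 + 3,934,000×S = 6,861,000×12.4
74,638,500 + 3,934,000·S = 85,076,400
S = (85,076,400 − 74,638,500) / 3,934,000 = 2.6533 ppt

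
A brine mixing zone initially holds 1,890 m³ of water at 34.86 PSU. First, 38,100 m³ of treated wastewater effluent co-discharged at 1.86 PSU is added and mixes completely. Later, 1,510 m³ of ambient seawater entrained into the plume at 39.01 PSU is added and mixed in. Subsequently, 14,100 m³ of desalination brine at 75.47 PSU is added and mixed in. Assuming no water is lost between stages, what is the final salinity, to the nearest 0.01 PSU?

22.66 PSU

Weighted by volume,
Initial salt = 1,890×34.86 = 65,885.4
After stage 1: salt = 65,885.4 + 38,100×1.86 = 136,751.4; volume = 39,990 m³; S = 3.42 PSU
After stage 2: salt = 136,751.4 + 1,510×39.01 = 195,656.5; volume = 41,500 m³; S = 4.715 PSU
After stage 3: salt = 195,656.5 + 14,100×75.47 = 1,259,783.5; volume = 55,600 m³
S = 1,259,783.5 / 55,600 = 22.658 PSU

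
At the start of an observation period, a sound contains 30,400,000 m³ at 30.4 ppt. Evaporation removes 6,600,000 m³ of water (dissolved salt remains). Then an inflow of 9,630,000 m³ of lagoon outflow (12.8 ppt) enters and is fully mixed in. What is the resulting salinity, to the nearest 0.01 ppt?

After evaporation: salt = 30,400,000×30.4 = 924,160,000; volume = 30,400,000 − 6,600,000 = 23,800,000 m³
After mixing: salt = 924,160,000 + 9,630,000×12.8 = 1,047,424,000; volume = 23,800,000 + 9,630,000 = 33,430,000 m³
S = 1,047,424,000 / 33,430,000 = 31.3319 ppt

31.33 ppt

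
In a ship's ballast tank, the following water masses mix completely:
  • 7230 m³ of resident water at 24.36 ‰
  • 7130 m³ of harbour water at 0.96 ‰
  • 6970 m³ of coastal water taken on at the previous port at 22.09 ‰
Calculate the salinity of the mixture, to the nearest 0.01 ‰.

15.80 ‰

By conservation of dissolved salt,
salt = 7,230×24.36 + 7,130×0.96 + 6,970×22.09 = 176,122.8 + 6,844.8 + 153,967.3 = 336,934.9
volume = 7,230 + 7,130 + 6,970 = 21,330 m³
S = 336,934.9 / 21,330 = 15.7963 ‰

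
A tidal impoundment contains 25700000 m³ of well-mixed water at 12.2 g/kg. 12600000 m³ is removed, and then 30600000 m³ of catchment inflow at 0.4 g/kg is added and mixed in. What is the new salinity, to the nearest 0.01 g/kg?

3.94 g/kg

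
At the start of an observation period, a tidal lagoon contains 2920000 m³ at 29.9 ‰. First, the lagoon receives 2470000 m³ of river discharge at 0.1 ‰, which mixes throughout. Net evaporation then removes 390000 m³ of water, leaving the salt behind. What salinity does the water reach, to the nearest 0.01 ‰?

After mixing: salt = 2,920,000×29.9 + 2,470,000×0.1 = 87,555,000; volume = 5,390,000 m³
After evaporation: salt unchanged = 87,555,000; volume = 5,390,000 − 390,000 = 5,000,000 m³
S = 87,555,000 / 5,000,000 = 17.511 ‰

17.51 ‰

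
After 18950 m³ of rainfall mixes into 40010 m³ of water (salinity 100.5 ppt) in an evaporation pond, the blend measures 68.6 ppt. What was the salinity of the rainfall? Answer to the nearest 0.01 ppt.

Salt balance: 40,010×100.5 + 18,950×S = 58,960×68.6
4,021,005 + 18,950·S = 4,044,656
S = (4,044,656 − 4,021,005) / 18,950 = 1.2481 ppt

1.25 ppt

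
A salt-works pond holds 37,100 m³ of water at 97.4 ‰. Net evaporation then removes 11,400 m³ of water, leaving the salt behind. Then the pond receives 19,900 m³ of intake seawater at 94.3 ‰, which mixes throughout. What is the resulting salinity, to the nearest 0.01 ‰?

120.40 ‰

After evaporation: salt = 37,100×97.4 = 3,613,540; volume = 37,100 − 11,400 = 25,700 m³
After mixing: salt = 3,613,540 + 19,900×94.3 = 5,490,110; volume = 25,700 + 19,900 = 45,600 m³
S = 5,490,110 / 45,600 = 120.3971 ‰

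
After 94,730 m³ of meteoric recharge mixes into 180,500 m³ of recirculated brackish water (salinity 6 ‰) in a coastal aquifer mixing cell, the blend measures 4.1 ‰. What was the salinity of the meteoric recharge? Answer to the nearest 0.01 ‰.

0.48 ‰

Salt balance: 180,500×6 + 94,730×S = 275,230×4.1
1,083,000 + 94,730·S = 1,128,443
S = (1,128,443 − 1,083,000) / 94,730 = 0.4797 ‰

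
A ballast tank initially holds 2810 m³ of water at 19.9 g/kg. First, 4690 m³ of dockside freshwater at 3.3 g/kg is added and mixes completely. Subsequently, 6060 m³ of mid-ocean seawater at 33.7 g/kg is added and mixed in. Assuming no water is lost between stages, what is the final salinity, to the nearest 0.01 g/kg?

20.33 g/kg

Conserving salt mass:
Initial salt = 2,810×19.9 = 55,919
After stage 1: salt = 55,919 + 4,690×3.3 = 71,396; volume = 7,500 m³; S = 9.519 g/kg
After stage 2: salt = 71,396 + 6,060×33.7 = 275,618; volume = 13,560 m³
S = 275,618 / 13,560 = 20.3258 g/kg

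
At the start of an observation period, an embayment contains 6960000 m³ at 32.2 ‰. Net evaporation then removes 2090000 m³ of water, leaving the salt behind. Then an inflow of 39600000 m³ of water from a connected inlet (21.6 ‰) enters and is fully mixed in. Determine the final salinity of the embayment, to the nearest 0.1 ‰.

After evaporation: salt = 6,960,000×32.2 = 224,112,000; volume = 6,960,000 − 2,090,000 = 4,870,000 m³
After mixing: salt = 224,112,000 + 39,600,000×21.6 = 1,079,472,000; volume = 4,870,000 + 39,600,000 = 44,470,000 m³
S = 1,079,472,000 / 44,470,000 = 24.2742 ‰

24.3 ‰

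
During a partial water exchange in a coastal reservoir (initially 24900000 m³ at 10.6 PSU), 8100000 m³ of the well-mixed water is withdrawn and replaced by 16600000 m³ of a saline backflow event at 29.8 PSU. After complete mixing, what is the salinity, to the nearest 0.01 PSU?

20.14 PSU

Remaining after removal: 16,800,000 m³ at 10.6 PSU (salt = 178,080,000)
After addition: salt = 178,080,000 + 16,600,000×29.8 = 672,760,000; volume = 33,400,000 m³
S = 672,760,000 / 33,400,000 = 20.1425 PSU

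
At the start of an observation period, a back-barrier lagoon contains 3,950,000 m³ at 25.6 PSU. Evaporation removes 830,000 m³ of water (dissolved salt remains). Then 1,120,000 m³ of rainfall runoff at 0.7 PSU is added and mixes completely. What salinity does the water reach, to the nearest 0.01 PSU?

After evaporation: salt = 3,950,000×25.6 = 101,120,000; volume = 3,950,000 − 830,000 = 3,120,000 m³
After mixing: salt = 101,120,000 + 1,120,000×0.7 = 101,904,000; volume = 3,120,000 + 1,120,000 = 4,240,000 m³
S = 101,904,000 / 4,240,000 = 24.034 PSU

24.03 PSU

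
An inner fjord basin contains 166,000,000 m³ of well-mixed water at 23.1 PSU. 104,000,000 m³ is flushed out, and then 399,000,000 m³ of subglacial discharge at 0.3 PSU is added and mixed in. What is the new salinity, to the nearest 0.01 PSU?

3.37 PSU

Remaining after removal: 62,000,000 m³ at 23.1 PSU (salt = 1,432,200,000)
After addition: salt = 1,432,200,000 + 399,000,000×0.3 = 1,551,900,000; volume = 461,000,000 m³
S = 1,551,900,000 / 461,000,000 = 3.3664 PSU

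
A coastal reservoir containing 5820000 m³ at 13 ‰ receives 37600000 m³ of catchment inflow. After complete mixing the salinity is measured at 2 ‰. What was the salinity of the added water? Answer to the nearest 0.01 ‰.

Salt balance: 5,820,000×13 + 37,600,000×S = 43,420,000×2
75,660,000 + 37,600,000·S = 86,840,000
S = (86,840,000 − 75,660,000) / 37,600,000 = 0.2973 ‰

0.30 ‰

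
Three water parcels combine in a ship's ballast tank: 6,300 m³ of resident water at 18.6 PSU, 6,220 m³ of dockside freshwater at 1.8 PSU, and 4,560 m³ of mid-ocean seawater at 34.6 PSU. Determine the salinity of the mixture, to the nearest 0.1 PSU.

16.8 PSU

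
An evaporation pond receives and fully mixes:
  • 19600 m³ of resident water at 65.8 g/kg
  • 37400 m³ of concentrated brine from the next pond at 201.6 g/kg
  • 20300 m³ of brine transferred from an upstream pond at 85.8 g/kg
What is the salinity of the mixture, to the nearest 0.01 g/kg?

136.76 g/kg

Conserving salt mass:
salt = 19,600×65.8 + 37,400×201.6 + 20,300×85.8 = 1,289,680 + 7,539,840 + 1,741,740 = 10,571,260
volume = 19,600 + 37,400 + 20,300 = 77,300 m³
S = 10,571,260 / 77,300 = 136.7563 g/kg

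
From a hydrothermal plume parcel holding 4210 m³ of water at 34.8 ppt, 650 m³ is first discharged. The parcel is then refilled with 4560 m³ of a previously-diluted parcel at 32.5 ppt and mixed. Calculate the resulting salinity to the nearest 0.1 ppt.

Remaining after removal: 3,560 m³ at 34.8 ppt (salt = 123,888)
After addition: salt = 123,888 + 4,560×32.5 = 272,088; volume = 8,120 m³
S = 272,088 / 8,120 = 33.5084 ppt

33.5 ppt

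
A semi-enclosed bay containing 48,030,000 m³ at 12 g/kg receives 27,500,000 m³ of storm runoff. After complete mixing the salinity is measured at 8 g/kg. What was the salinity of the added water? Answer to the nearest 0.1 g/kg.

1.0 g/kg

Salt balance: 48,030,000×12 + 27,500,000×S = 75,530,000×8
576,360,000 + 27,500,000·S = 604,240,000
S = (604,240,000 − 576,360,000) / 27,500,000 = 1.0138 g/kg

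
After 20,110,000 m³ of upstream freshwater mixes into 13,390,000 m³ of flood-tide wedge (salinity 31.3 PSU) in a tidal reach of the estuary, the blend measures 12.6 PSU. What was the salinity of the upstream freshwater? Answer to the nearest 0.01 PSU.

0.15 PSU

Salt balance: 13,390,000×31.3 + 20,110,000×S = 33,500,000×12.6
419,107,000 + 20,110,000·S = 422,100,000
S = (422,100,000 − 419,107,000) / 20,110,000 = 0.1488 PSU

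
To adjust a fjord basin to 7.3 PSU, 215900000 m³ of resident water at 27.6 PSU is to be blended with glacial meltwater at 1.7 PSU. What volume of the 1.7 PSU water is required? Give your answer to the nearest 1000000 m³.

783000000 m³

Salt balance: 215,900,000×27.6 + V×1.7 = (215,900,000+V)×7.3
5,958,840,000 + 1.7V = 1,576,070,000 + 7.3V
4,382,770,000 = 5.6V
V = 782,637,500 m³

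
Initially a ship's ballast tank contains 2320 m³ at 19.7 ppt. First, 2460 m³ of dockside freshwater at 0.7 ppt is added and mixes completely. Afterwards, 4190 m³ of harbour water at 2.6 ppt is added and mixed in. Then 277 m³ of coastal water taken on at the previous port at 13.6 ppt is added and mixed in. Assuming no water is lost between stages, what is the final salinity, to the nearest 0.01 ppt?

6.71 ppt

By conservation of dissolved salt,
Initial salt = 2,320×19.7 = 45,704
After stage 1: salt = 45,704 + 2,460×0.7 = 47,426; volume = 4,780 m³; S = 9.922 ppt
After stage 2: salt = 47,426 + 4,190×2.6 = 58,320; volume = 8,970 m³; S = 6.502 ppt
After stage 3: salt = 58,320 + 277×13.6 = 62,087.2; volume = 9,247 m³
S = 62,087.2 / 9,247 = 6.7143 ppt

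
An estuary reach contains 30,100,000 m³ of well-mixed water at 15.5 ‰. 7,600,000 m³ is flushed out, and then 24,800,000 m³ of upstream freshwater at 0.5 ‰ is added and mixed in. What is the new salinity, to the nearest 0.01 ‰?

Remaining after removal: 22,500,000 m³ at 15.5 ‰ (salt = 348,750,000)
After addition: salt = 348,750,000 + 24,800,000×0.5 = 361,150,000; volume = 47,300,000 m³
S = 361,150,000 / 47,300,000 = 7.6353 ‰

7.64 ‰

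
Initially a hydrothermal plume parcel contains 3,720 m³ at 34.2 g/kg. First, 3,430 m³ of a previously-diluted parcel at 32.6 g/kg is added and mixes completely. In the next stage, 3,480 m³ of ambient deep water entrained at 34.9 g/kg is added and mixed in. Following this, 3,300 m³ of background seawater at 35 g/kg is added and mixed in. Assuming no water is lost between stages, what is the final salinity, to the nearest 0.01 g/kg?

Salt balance:
Initial salt = 3,720×34.2 = 127,224
After stage 1: salt = 127,224 + 3,430×32.6 = 239,042; volume = 7,150 m³; S = 33.432 g/kg
After stage 2: salt = 239,042 + 3,480×34.9 = 360,494; volume = 10,630 m³; S = 33.913 g/kg
After stage 3: salt = 360,494 + 3,300×35 = 475,994; volume = 13,930 m³
S = 475,994 / 13,930 = 34.1704 g/kg

34.17 g/kg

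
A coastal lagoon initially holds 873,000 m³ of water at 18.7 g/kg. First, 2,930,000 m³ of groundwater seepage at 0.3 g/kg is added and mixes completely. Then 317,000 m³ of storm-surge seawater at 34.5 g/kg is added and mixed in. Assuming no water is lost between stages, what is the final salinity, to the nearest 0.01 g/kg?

Weighted by volume,
Initial salt = 873,000×18.7 = 16,325,100
After stage 1: salt = 16,325,100 + 2,930,000×0.3 = 17,204,100; volume = 3,803,000 m³; S = 4.524 g/kg
After stage 2: salt = 17,204,100 + 317,000×34.5 = 28,140,600; volume = 4,120,000 m³
S = 28,140,600 / 4,120,000 = 6.8302 g/kg

6.83 g/kg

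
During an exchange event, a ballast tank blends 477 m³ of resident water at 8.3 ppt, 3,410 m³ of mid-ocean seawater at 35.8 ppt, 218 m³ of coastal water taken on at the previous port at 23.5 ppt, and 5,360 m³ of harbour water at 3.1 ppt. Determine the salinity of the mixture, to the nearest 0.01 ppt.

15.61 ppt

By conservation of dissolved salt,
salt = 477×8.3 + 3,410×35.8 + 218×23.5 + 5,360×3.1 = 3,959.1 + 122,078 + 5,123 + 16,616 = 147,776.1
volume = 477 + 3,410 + 218 + 5,360 = 9,465 m³
S = 147,776.1 / 9,465 = 15.6129 ppt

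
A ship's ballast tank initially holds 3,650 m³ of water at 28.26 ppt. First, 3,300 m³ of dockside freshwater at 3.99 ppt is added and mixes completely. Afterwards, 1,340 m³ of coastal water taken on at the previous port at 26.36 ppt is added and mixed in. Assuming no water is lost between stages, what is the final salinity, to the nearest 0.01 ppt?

18.29 ppt

Total salt / total volume:
Initial salt = 3,650×28.26 = 103,149
After stage 1: salt = 103,149 + 3,300×3.99 = 116,316; volume = 6,950 m³; S = 16.736 ppt
After stage 2: salt = 116,316 + 1,340×26.36 = 151,638.4; volume = 8,290 m³
S = 151,638.4 / 8,290 = 18.2917 ppt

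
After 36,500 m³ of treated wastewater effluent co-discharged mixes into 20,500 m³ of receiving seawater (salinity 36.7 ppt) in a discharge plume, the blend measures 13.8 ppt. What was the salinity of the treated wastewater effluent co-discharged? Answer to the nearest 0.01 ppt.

Salt balance: 20,500×36.7 + 36,500×S = 57,000×13.8
752,350 + 36,500·S = 786,600
S = (786,600 − 752,350) / 36,500 = 0.9384 ppt

0.94 ppt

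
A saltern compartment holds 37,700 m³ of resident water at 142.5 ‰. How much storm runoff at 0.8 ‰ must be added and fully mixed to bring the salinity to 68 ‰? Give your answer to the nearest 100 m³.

41800 m³

Salt balance: 37,700×142.5 + V×0.8 = (37,700+V)×68
5,372,250 + 0.8V = 2,563,600 + 68V
2,808,650 = 67.2V
V = 41,795.39 m³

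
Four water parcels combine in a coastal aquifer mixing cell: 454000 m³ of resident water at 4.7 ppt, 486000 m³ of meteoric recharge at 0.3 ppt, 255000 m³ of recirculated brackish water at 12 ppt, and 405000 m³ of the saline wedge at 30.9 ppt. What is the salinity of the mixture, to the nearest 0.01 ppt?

Mass of salt is conserved:
salt = 454,000×4.7 + 486,000×0.3 + 255,000×12 + 405,000×30.9 = 2,133,800 + 145,800 + 3,060,000 + 12,514,500 = 17,854,100
volume = 454,000 + 486,000 + 255,000 + 405,000 = 1,600,000 m³
S = 17,854,100 / 1,600,000 = 11.1588 ppt

11.16 ppt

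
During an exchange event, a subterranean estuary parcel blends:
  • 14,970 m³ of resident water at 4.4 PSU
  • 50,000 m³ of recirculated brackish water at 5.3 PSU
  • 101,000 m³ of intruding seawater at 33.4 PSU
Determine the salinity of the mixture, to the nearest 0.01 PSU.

22.32 PSU

By conservation of dissolved salt,
salt = 14,970×4.4 + 50,000×5.3 + 101,000×33.4 = 65,868 + 265,000 + 3,373,400 = 3,704,268
volume = 14,970 + 50,000 + 101,000 = 165,970 m³
S = 3,704,268 / 165,970 = 22.3189 PSU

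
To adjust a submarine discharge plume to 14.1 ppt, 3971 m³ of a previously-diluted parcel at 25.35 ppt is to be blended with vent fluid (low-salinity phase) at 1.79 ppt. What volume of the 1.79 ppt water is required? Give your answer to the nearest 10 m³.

3630 m³

Salt balance: 3,971×25.35 + V×1.79 = (3,971+V)×14.1
100,664.85 + 1.79V = 55,991.1 + 14.1V
44,673.75 = 12.31V
V = 3,629.06 m³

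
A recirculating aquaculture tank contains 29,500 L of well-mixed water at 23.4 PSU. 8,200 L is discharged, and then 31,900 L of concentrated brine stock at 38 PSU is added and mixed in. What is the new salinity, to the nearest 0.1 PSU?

32.2 PSU

Remaining after removal: 21,300 L at 23.4 PSU (salt = 498,420)
After addition: salt = 498,420 + 31,900×38 = 1,710,620; volume = 53,200 L
S = 1,710,620 / 53,200 = 32.1545 PSU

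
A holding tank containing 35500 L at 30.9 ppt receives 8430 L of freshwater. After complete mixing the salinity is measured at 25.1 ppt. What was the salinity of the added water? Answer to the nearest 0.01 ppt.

Salt balance: 35,500×30.9 + 8,430×S = 43,930×25.1
1,096,950 + 8,430·S = 1,102,643
S = (1,102,643 − 1,096,950) / 8,430 = 0.6753 ppt

0.68 ppt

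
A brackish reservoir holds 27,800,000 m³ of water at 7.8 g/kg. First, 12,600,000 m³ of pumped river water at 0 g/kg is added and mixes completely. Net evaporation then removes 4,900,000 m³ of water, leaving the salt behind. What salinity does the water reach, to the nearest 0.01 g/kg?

6.11 g/kg

After mixing: salt = 27,800,000×7.8 + 12,600,000×0 = 216,840,000; volume = 40,400,000 m³
After evaporation: salt unchanged = 216,840,000; volume = 40,400,000 − 4,900,000 = 35,500,000 m³
S = 216,840,000 / 35,500,000 = 6.1082 g/kg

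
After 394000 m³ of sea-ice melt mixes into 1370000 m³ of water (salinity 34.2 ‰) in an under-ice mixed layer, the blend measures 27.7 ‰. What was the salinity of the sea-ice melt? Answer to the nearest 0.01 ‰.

5.10 ‰

Salt balance: 1,370,000×34.2 + 394,000×S = 1,764,000×27.7
46,854,000 + 394,000·S = 48,862,800
S = (48,862,800 − 46,854,000) / 394,000 = 5.0985 ‰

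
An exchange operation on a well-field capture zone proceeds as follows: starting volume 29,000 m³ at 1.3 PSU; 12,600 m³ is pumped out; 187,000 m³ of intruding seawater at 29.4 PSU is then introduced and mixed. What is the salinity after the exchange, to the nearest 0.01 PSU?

Remaining after removal: 16,400 m³ at 1.3 PSU (salt = 21,320)
After addition: salt = 21,320 + 187,000×29.4 = 5,519,120; volume = 203,400 m³
S = 5,519,120 / 203,400 = 27.1343 PSU

27.13 PSU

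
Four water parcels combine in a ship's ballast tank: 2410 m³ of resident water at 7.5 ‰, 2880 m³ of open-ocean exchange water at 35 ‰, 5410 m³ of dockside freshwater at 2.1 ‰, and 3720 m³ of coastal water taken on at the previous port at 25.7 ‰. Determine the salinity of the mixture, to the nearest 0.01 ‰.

15.66 ‰

Weighted by volume,
salt = 2,410×7.5 + 2,880×35 + 5,410×2.1 + 3,720×25.7 = 18,075 + 100,800 + 11,361 + 95,604 = 225,840
volume = 2,410 + 2,880 + 5,410 + 3,720 = 14,420 m³
S = 225,840 / 14,420 = 15.6616 ‰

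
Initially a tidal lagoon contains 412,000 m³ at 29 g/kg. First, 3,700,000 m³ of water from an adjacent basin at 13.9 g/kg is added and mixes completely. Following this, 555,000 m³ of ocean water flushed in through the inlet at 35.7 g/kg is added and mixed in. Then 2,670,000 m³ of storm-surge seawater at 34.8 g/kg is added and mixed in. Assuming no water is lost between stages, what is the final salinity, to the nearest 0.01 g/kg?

Weighted by volume,
Initial salt = 412,000×29 = 11,948,000
After stage 1: salt = 11,948,000 + 3,700,000×13.9 = 63,378,000; volume = 4,112,000 m³; S = 15.413 g/kg
After stage 2: salt = 63,378,000 + 555,000×35.7 = 83,191,500; volume = 4,667,000 m³; S = 17.825 g/kg
After stage 3: salt = 83,191,500 + 2,670,000×34.8 = 176,107,500; volume = 7,337,000 m³
S = 176,107,500 / 7,337,000 = 24.0027 g/kg

24.00 g/kg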